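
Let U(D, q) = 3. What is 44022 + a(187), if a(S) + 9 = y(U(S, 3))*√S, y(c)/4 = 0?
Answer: 44013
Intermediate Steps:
y(c) = 0 (y(c) = 4*0 = 0)
a(S) = -9 (a(S) = -9 + 0*√S = -9 + 0 = -9)
44022 + a(187) = 44022 - 9 = 44013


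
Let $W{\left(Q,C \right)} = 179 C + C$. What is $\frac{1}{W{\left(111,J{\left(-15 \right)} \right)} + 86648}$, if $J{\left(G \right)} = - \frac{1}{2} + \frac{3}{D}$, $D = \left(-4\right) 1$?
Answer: $\frac{1}{86423} \approx 1.1571 \cdot 10^{-5}$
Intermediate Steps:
$D = -4$
$J{\left(G \right)} = - \frac{5}{4}$ ($J{\left(G \right)} = - \frac{1}{2} + \frac{3}{-4} = \left(-1\right) \frac{1}{2} + 3 \left(- \frac{1}{4}\right) = - \frac{1}{2} - \frac{3}{4} = - \frac{5}{4}$)
$W{\left(Q,C \right)} = 180 C$
$\frac{1}{W{\left(111,J{\left(-15 \right)} \right)} + 86648} = \frac{1}{180 \left(- \frac{5}{4}\right) + 86648} = \frac{1}{-225 + 86648} = \frac{1}{86423}$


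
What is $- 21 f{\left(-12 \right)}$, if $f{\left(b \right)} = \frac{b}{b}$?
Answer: $-21$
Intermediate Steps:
$f{\left(b \right)} = 1$
$- 21 f{\left(-12 \right)} = \left(-21\right) 1 = -21$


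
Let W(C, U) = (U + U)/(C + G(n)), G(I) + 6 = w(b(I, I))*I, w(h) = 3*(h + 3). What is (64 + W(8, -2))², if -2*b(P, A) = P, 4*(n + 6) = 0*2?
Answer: 11519236/2809 ≈ 4100.8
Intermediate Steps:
n = -6 (n = -6 + (0*2)/4 = -6 + (¼)*0 = -6 + 0 = -6)
b(P, A) = -P/2
w(h) = 9 + 3*h (w(h) = 3*(3 + h) = 9 + 3*h)
G(I) = -6 + I*(9 - 3*I/2) (G(I) = -6 + (9 + 3*(-I/2))*I = -6 + (9 - 3*I/2)*I = -6 + I*(9 - 3*I/2))
W(C, U) = 2*U/(-114 + C) (W(C, U) = (U + U)/(C + (-6 + (3/2)*(-6)*(6 - 1*(-6)))) = (2*U)/(C + (-6 + (3/2)*(-6)*(6 + 6))) = (2*U)/(C + (-6 + (3/2)*(-6)*12)) = (2*U)/(C + (-6 - 108)) = (2*U)/(C - 114) = (2*U)/(-114 + C) = 2*U/(-114 + C))
(64 + W(8, -2))² = (64 + 2*(-2)/(-114 + 8))² = (64 + 2*(-2)/(-106))² = (64 + 2*(-2)*(-1/106))² = (64 + 2/53)² = (3394/53)² = 11519236/2809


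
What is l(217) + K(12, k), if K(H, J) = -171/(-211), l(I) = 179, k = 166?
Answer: 37940/211 ≈ 179.81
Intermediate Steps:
K(H, J) = 171/211 (K(H, J) = -171*(-1/211) = 171/211)
l(217) + K(12, k) = 179 + 171/211 = 37940/211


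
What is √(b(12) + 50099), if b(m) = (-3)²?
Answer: 2*√12527 ≈ 223.85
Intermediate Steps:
b(m) = 9
√(b(12) + 50099) = √(9 + 50099) = √50108 = 2*√12527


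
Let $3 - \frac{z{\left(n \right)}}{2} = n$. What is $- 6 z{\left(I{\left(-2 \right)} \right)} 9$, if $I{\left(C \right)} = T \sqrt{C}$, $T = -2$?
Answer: $-324 - 216 i \sqrt{2} \approx -324.0 - 305.47 i$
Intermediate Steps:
$I{\left(C \right)} = - 2 \sqrt{C}$
$z{\left(n \right)} = 6 - 2 n$
$- 6 z{\left(I{\left(-2 \right)} \right)} 9 = - 6 \left(6 - 2 \left(- 2 \sqrt{-2}\right)\right) 9 = - 6 \left(6 - 2 \left(- 2 i \sqrt{2}\right)\right) 9 = - 6 \left(6 + 4 i \sqrt{2}\right) 9 = \left(-36 - 24 i \sqrt{2}\right) 9 = -324 - 216 i \sqrt{2}$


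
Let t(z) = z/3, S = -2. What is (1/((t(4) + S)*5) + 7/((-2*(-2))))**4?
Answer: 707281/160000 ≈ 4.4205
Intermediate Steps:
t(z) = z/3 (t(z) = z*(1/3) = z/3)
(1/((t(4) + S)*5) + 7/((-2*(-2))))**4 = (1/(((1/3)*4 - 2)*5) + 7/((-2*(-2))))**4 = ((1/5)/(4/3 - 2) + 7/4)**4 = ((1/5)/(-2/3) + 7*(1/4))**4 = (-3/2*1/5 + 7/4)**4 = (-3/10 + 7/4)**4 = (29/20)**4 = 707281/160000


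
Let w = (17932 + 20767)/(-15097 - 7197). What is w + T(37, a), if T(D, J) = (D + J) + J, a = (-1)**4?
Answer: 830767/22294 ≈ 37.264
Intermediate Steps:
a = 1
T(D, J) = D + 2*J
w = -38699/22294 (w = 38699/(-22294) = 38699*(-1/22294) = -38699/22294 ≈ -1.7358)
w + T(37, a) = -38699/22294 + (37 + 2*1) = -38699/22294 + (37 + 2) = -38699/22294 + 39 = 830767/22294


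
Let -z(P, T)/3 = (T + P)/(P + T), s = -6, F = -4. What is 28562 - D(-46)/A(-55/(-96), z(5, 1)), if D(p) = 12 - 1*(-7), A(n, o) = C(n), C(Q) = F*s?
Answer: 685469/24 ≈ 28561.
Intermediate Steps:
C(Q) = 24 (C(Q) = -4*(-6) = 24)
z(P, T) = -3 (z(P, T) = -3*(T + P)/(P + T) = -3*(P + T)/(P + T) = -3*1 = -3)
A(n, o) = 24
D(p) = 19 (D(p) = 12 + 7 = 19)
28562 - D(-46)/A(-55/(-96), z(5, 1)) = 28562 - 19/24 = 685469/24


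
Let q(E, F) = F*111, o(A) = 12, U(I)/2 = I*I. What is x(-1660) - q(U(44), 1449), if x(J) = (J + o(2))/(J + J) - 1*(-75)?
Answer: -66716854/415 ≈ -1.6076e+5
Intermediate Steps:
U(I) = 2*I² (U(I) = 2*(I*I) = 2*I²)
q(E, F) = 111*F
x(J) = 75 + (12 + J)/(2*J) (x(J) = (J + 12)/(J + J) - 1*(-75) = (12 + J)/((2*J)) + 75 = (12 + J)*(1/(2*J)) + 75 = (12 + J)/(2*J) + 75 = 75 + (12 + J)/(2*J))
x(-1660) - q(U(44), 1449) = (151/2 + 6/(-1660)) - 111*1449 = (151/2 + 6*(-1/1660)) - 1*160839 = (151/2 - 3/830) - 160839 = 31331/415 - 160839 = -66716854/415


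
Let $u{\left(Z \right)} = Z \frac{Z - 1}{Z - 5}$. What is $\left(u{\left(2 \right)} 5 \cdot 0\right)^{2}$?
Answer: $0$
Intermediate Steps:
$u{\left(Z \right)} = \frac{Z \left(-1 + Z\right)}{-5 + Z}$ ($u{\left(Z \right)} = Z \frac{-1 + Z}{-5 + Z} = \frac{Z \left(-1 + Z\right)}{-5 + Z}$)
$\left(u{\left(2 \right)} 5 \cdot 0\right)^{2} = \left(\frac{2 \left(-1 + 2\right)}{-5 + 2} \cdot 5 \cdot 0\right)^{2} = \left(2 \frac{1}{-3} \cdot 1 \cdot 5 \cdot 0\right)^{2} = \left(2 \left(- \frac{1}{3}\right) 1 \cdot 5 \cdot 0\right)^{2} = \left(\left(- \frac{2}{3}\right) 5 \cdot 0\right)^{2} = \left(\left(- \frac{10}{3}\right) 0\right)^{2} = 0^{2} = 0$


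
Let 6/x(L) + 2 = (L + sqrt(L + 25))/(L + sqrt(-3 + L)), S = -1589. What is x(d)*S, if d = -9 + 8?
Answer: 9534*(1 - 2*I)/(1 - 4*I + 2*sqrt(6)) ≈ 2608.6 - 1463.6*I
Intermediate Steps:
d = -1
x(L) = 6/(-2 + (L + sqrt(25 + L))/(L + sqrt(-3 + L))) (x(L) = 6/(-2 + (L + sqrt(L + 25))/(L + sqrt(-3 + L))) = 6/(-2 + (L + sqrt(25 + L))/(L + sqrt(-3 + L))))
x(d)*S = (6*(-1*(-1) - sqrt(-3 - 1))/(-1 - sqrt(25 - 1) + 2*sqrt(-3 - 1)))*(-1589) = (6*(1 - sqrt(-4))/(-1 - sqrt(24) + 2*sqrt(-4)))*(-1589) = (6*(1 - 2*I)/(-1 - 2*sqrt(6) + 2*(2*I)))*(-1589) = (6*(1 - 2*I)/(-1 - 2*sqrt(6) + 4*I))*(-1589) = -9534*(1 - 2*I)/(-1 - 2*sqrt(6) + 4*I)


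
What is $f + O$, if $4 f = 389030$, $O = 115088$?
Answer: $\frac{424691}{2} \approx 2.1235 \cdot 10^{5}$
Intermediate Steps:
$f = \frac{194515}{2}$ ($f = \frac{1}{4} \cdot 389030 = \frac{194515}{2} \approx 97258.0$)
$f + O = \frac{194515}{2} + 115088 = \frac{424691}{2}$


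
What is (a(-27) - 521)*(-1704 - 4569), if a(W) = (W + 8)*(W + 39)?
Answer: 4698477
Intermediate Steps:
a(W) = (8 + W)*(39 + W)
(a(-27) - 521)*(-1704 - 4569) = ((312 + (-27)² + 47*(-27)) - 521)*(-1704 - 4569) = ((312 + 729 - 1269) - 521)*(-6273) = (-228 - 521)*(-6273) = -749*(-6273) = 4698477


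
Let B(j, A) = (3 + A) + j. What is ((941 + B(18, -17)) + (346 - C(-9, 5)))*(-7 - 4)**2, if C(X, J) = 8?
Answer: 155243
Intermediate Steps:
B(j, A) = 3 + A + j
((941 + B(18, -17)) + (346 - C(-9, 5)))*(-7 - 4)**2 = ((941 + (3 - 17 + 18)) + (346 - 1*8))*(-7 - 4)**2 = ((941 + 4) + (346 - 8))*(-11)**2 = (945 + 338)*121 = 1283*121 = 155243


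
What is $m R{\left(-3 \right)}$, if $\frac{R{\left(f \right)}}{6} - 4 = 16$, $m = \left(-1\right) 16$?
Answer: $-1920$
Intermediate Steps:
$m = -16$
$R{\left(f \right)} = 120$ ($R{\left(f \right)} = 24 + 6 \cdot 16 = 24 + 96 = 120$)
$m R{\left(-3 \right)} = \left(-16\right) 120 = -1920$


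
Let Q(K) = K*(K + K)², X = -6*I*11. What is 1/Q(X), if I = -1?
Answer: 1/1149984 ≈ 8.6958e-7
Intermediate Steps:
X = 66 (X = -6*(-1)*11 = 6*11 = 66)
Q(K) = 4*K³ (Q(K) = K*(2*K)² = K*(4*K²) = 4*K³)
1/Q(X) = 1/(4*66³) = 1/(4*287496) = 1/1149984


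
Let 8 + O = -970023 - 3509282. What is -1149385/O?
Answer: 1149385/4479313 ≈ 0.25660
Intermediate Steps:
O = -4479313 (O = -8 + (-970023 - 3509282) = -8 - 4479305 = -4479313)
-1149385/O = -1149385/(-4479313) = -1149385*(-1/4479313) = 1149385/4479313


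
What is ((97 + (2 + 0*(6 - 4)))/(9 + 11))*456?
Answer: 11286/5 ≈ 2257.2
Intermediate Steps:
((97 + (2 + 0*(6 - 4)))/(9 + 11))*456 = ((97 + (2 + 0*2))/20)*456 = ((97 + (2 + 0))*(1/20))*456 = ((97 + 2)*(1/20))*456 = (99*(1/20))*456 = (99/20)*456 = 11286/5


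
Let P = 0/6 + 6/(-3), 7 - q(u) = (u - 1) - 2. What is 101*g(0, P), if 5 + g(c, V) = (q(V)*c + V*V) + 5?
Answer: 404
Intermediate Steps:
q(u) = 10 - u (q(u) = 7 - ((u - 1) - 2) = 7 - ((-1 + u) - 2) = 7 - (-3 + u) = 7 + (3 - u) = 10 - u)
P = -2 (P = 0*(⅙) + 6*(-⅓) = 0 - 2 = -2)
g(c, V) = V² + c*(10 - V) (g(c, V) = -5 + (((10 - V)*c + V*V) + 5) = -5 + ((c*(10 - V) + V²) + 5) = -5 + ((V² + c*(10 - V)) + 5) = -5 + (5 + V² + c*(10 - V)) = V² + c*(10 - V))
101*g(0, P) = 101*((-2)² - 1*0*(-10 - 2)) = 101*(4 - 1*0*(-12)) = 101*(4 + 0) = 101*4 = 404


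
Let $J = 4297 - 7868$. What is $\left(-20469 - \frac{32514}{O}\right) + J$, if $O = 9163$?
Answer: $- \frac{220311034}{9163} \approx -24044.0$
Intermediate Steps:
$J = -3571$ ($J = 4297 - 7868 = -3571$)
$\left(-20469 - \frac{32514}{O}\right) + J = \left(-20469 - \frac{32514}{9163}\right) - 3571 = - \frac{187589961}{9163} - 3571 = - \frac{220311034}{9163}$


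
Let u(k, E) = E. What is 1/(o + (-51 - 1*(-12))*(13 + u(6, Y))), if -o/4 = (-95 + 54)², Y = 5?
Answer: -1/7426 ≈ -0.00013466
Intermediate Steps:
o = -6724 (o = -4*(-95 + 54)² = -4*(-41)² = -4*1681 = -6724)
1/(o + (-51 - 1*(-12))*(13 + u(6, Y))) = 1/(-6724 + (-51 - 1*(-12))*(13 + 5)) = 1/(-6724 + (-51 + 12)*18) = 1/(-6724 - 39*18) = 1/(-6724 - 702) = 1/(-7426) = -1/7426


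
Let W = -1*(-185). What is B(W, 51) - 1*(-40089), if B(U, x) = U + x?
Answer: 40325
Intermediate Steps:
W = 185
B(W, 51) - 1*(-40089) = (185 + 51) - 1*(-40089) = 236 + 40089 = 40325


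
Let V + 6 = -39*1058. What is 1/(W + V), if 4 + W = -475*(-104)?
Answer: 1/8128 ≈ 0.00012303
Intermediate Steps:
V = -41268 (V = -6 - 39*1058 = -6 - 41262 = -41268)
W = 49396 (W = -4 - 475*(-104) = -4 + 49400 = 49396)
1/(W + V) = 1/(49396 - 41268) = 1/8128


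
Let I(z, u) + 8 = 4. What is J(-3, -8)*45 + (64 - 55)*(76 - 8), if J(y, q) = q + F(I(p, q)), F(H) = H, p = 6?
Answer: 72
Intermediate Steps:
I(z, u) = -4 (I(z, u) = -8 + 4 = -4)
J(y, q) = -4 + q (J(y, q) = q - 4 = -4 + q)
J(-3, -8)*45 + (64 - 55)*(76 - 8) = (-4 - 8)*45 + (64 - 55)*(76 - 8) = -12*45 + 9*68 = -540 + 612 = 72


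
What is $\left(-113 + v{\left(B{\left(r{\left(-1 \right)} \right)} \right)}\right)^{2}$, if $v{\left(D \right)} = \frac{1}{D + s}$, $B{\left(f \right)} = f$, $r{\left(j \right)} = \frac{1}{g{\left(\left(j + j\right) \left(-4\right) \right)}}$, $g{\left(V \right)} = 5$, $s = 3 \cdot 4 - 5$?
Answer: $\frac{16507969}{1296} \approx 12738.0$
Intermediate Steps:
$s = 7$ ($s = 12 - 5 = 7$)
$r{\left(j \right)} = \frac{1}{5}$
$v{\left(D \right)} = \frac{1}{7 + D}$ ($v{\left(D \right)} = \frac{1}{D + 7} = \frac{1}{7 + D}$)
$\left(-113 + v{\left(B{\left(r{\left(-1 \right)} \right)} \right)}\right)^{2} = \left(-113 + \frac{1}{7 + \frac{1}{5}}\right)^{2} = \left(-113 + \frac{1}{\frac{36}{5}}\right)^{2} = \left(-113 + \frac{5}{36}\right)^{2} = \left(- \frac{4063}{36}\right)^{2} = \frac{16507969}{1296}$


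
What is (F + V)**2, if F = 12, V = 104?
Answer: 13456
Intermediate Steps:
(F + V)**2 = (12 + 104)**2 = 116**2 = 13456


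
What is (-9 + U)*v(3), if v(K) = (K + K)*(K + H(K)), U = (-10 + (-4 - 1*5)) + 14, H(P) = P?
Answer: -504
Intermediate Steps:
U = -5 (U = (-10 + (-4 - 5)) + 14 = (-10 - 9) + 14 = -19 + 14 = -5)
v(K) = 4*K² (v(K) = (K + K)*(K + K) = (2*K)*(2*K) = 4*K²)
(-9 + U)*v(3) = (-9 - 5)*(4*3²) = -56*9 = -14*36 = -504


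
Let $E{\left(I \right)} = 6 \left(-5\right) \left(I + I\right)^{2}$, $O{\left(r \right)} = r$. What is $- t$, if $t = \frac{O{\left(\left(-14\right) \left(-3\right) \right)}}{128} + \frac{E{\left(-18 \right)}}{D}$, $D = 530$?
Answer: $\frac{247719}{3392} \approx 73.03$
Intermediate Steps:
$E{\left(I \right)} = - 120 I^{2}$ ($E{\left(I \right)} = - 30 \left(2 I\right)^{2} = - 30 \cdot 4 I^{2} = - 120 I^{2}$)
$t = - \frac{247719}{3392}$ ($t = \frac{\left(-14\right) \left(-3\right)}{128} + \frac{\left(-120\right) \left(-18\right)^{2}}{530} = 42 \cdot \frac{1}{128} + \left(-120\right) 324 \cdot \frac{1}{530} = \frac{21}{64} - \frac{3888}{53} = - \frac{247719}{3392} \approx -73.03$)
$- t = \left(-1\right) \left(- \frac{247719}{3392}\right) = \frac{247719}{3392}$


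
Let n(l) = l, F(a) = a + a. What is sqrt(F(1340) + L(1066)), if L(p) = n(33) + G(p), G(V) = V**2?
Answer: sqrt(1139069) ≈ 1067.3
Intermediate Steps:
F(a) = 2*a
L(p) = 33 + p**2
sqrt(F(1340) + L(1066)) = sqrt(2*1340 + (33 + 1066**2)) = sqrt(2680 + (33 + 1136356)) = sqrt(2680 + 1136389) = sqrt(1139069)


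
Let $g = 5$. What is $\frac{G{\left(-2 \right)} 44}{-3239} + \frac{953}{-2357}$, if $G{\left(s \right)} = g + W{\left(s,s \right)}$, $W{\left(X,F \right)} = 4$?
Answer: $- \frac{4020139}{7634323} \approx -0.52659$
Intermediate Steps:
$G{\left(s \right)} = 9$ ($G{\left(s \right)} = 5 + 4 = 9$)
$\frac{G{\left(-2 \right)} 44}{-3239} + \frac{953}{-2357} = \frac{9 \cdot 44}{-3239} + \frac{953}{-2357} = 396 \left(- \frac{1}{3239}\right) + 953 \left(- \frac{1}{2357}\right) = - \frac{396}{3239} - \frac{953}{2357} = - \frac{4020139}{7634323}$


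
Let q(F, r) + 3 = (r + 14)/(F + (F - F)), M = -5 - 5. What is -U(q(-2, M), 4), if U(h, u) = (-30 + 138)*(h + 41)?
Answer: -3888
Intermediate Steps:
M = -10
q(F, r) = -3 + (14 + r)/F (q(F, r) = -3 + (r + 14)/(F + (F - F)) = -3 + (14 + r)/(F + 0) = -3 + (14 + r)/F)
U(h, u) = 4428 + 108*h (U(h, u) = 108*(41 + h) = 4428 + 108*h)
-U(q(-2, M), 4) = -(4428 + 108*((14 - 10 - 3*(-2))/(-2))) = -(4428 + 108*(-(14 - 10 + 6)/2)) = -(4428 + 108*(-1/2*10)) = -(4428 + 108*(-5)) = -(4428 - 540) = -1*3888 = -3888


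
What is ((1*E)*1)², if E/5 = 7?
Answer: 1225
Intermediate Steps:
E = 35 (E = 5*7 = 35)
((1*E)*1)² = ((1*35)*1)² = (35*1)² = 35² = 1225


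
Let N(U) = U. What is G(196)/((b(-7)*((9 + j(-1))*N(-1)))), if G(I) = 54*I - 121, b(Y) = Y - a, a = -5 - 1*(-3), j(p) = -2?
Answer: 10463/35 ≈ 298.94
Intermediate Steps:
a = -2 (a = -5 + 3 = -2)
b(Y) = 2 + Y (b(Y) = Y - 1*(-2) = Y + 2 = 2 + Y)
G(I) = -121 + 54*I
G(196)/((b(-7)*((9 + j(-1))*N(-1)))) = (-121 + 54*196)/(((2 - 7)*((9 - 2)*(-1)))) = (-121 + 10584)/((-35*(-1))) = 10463/((-5*(-7))) = 10463/35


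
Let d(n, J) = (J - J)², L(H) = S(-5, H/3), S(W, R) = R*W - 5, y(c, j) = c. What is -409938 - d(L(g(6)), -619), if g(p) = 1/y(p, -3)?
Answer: -409938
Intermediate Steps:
g(p) = 1/p
S(W, R) = -5 + R*W
L(H) = -5 - 5*H/3 (L(H) = -5 + (H/3)*(-5) = -5 - 5*H/3)
d(n, J) = 0 (d(n, J) = 0² = 0)
-409938 - d(L(g(6)), -619) = -409938 - 1*0 = -409938 + 0 = -409938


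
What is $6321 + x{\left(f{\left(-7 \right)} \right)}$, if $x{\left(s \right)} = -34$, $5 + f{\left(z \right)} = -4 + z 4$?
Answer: $6287$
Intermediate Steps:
$f{\left(z \right)} = -9 + 4 z$ ($f{\left(z \right)} = -5 + \left(-4 + z 4\right) = -5 + \left(-4 + 4 z\right) = -9 + 4 z$)
$6321 + x{\left(f{\left(-7 \right)} \right)} = 6321 - 34 = 6287$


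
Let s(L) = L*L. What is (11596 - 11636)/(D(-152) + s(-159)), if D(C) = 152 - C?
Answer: -8/5117 ≈ -0.0015634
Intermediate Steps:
s(L) = L²
(11596 - 11636)/(D(-152) + s(-159)) = (11596 - 11636)/((152 - 1*(-152)) + (-159)²) = -40/((152 + 152) + 25281) = -40/(304 + 25281) = -40/25585 = -40*1/25585 = -8/5117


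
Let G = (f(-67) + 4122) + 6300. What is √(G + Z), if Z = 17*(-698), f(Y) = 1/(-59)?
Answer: I*√5026623/59 ≈ 38.0*I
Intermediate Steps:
f(Y) = -1/59
G = 614897/59 (G = (-1/59 + 4122) + 6300 = 243197/59 + 6300 = 614897/59 ≈ 10422.)
Z = -11866
√(G + Z) = √(614897/59 - 11866) = √(-85197/59) = I*√5026623/59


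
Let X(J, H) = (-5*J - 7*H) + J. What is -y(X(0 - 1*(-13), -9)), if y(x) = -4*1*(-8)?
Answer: -32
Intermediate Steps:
X(J, H) = -7*H - 4*J (X(J, H) = (-7*H - 5*J) + J = -7*H - 4*J)
y(x) = 32 (y(x) = -4*(-8) = 32)
-y(X(0 - 1*(-13), -9)) = -1*32 = -32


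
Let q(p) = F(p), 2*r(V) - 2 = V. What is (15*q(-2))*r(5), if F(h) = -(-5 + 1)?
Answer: 210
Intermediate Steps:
r(V) = 1 + V/2
F(h) = 4 (F(h) = -1*(-4) = 4)
q(p) = 4
(15*q(-2))*r(5) = (15*4)*(1 + (½)*5) = 60*(1 + 5/2) = 60*(7/2) = 210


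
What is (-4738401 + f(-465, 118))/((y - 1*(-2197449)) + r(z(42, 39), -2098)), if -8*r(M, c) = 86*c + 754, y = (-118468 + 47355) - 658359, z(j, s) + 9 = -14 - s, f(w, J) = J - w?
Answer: -18951272/5961745 ≈ -3.1788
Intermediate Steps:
z(j, s) = -23 - s (z(j, s) = -9 + (-14 - s) = -23 - s)
y = -729472 (y = -71113 - 658359 = -729472)
r(M, c) = -377/4 - 43*c/4 (r(M, c) = -(86*c + 754)/8 = -(754 + 86*c)/8 = -377/4 - 43*c/4)
(-4738401 + f(-465, 118))/((y - 1*(-2197449)) + r(z(42, 39), -2098)) = (-4738401 + (118 - 1*(-465)))/((-729472 - 1*(-2197449)) + (-377/4 - 43/4*(-2098))) = (-4738401 + (118 + 465))/((-729472 + 2197449) + (-377/4 + 45107/2)) = (-4738401 + 583)/(1467977 + 89837/4) = -4737818/5961745/4 = -4737818*4/5961745 = -18951272/5961745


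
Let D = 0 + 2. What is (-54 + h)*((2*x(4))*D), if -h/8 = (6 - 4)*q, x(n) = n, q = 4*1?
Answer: -1888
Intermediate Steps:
q = 4
D = 2
h = -64 (h = -8*(6 - 4)*4 = -16*4 = -8*8 = -64)
(-54 + h)*((2*x(4))*D) = (-54 - 64)*((2*4)*2) = -944*2 = -118*16 = -1888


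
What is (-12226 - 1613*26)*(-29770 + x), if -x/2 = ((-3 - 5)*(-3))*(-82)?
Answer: 1399272776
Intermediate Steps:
x = 3936 (x = -2*(-3 - 5)*(-3)*(-82) = -2*(-8*(-3))*(-82) = -48*(-82) = -2*(-1968) = 3936)
(-12226 - 1613*26)*(-29770 + x) = (-12226 - 1613*26)*(-29770 + 3936) = (-12226 - 41938)*(-25834) = -54164*(-25834) = 1399272776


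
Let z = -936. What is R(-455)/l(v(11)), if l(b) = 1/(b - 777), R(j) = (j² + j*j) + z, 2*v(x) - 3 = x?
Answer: -318097780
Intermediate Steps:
v(x) = 3/2 + x/2
R(j) = -936 + 2*j² (R(j) = (j² + j*j) - 936 = (j² + j²) - 936 = 2*j² - 936 = -936 + 2*j²)
l(b) = 1/(-777 + b)
R(-455)/l(v(11)) = (-936 + 2*(-455)²)/(1/(-777 + (3/2 + (½)*11))) = (-936 + 2*207025)/(1/(-777 + (3/2 + 11/2))) = (-936 + 414050)/(1/(-777 + 7)) = 413114/(1/(-770)) = 413114/(-1/770) = 413114*(-770) = -318097780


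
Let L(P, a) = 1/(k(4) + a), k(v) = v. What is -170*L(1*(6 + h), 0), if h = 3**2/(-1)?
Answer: -85/2 ≈ -42.500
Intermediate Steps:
h = -9 (h = 9*(-1) = -9)
L(P, a) = 1/(4 + a)
-170*L(1*(6 + h), 0) = -170/(4 + 0) = -170/4 = -1*85/2 = -85/2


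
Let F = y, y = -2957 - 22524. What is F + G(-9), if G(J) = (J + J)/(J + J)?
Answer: -25480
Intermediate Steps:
y = -25481
F = -25481
G(J) = 1 (G(J) = (2*J)/((2*J)) = (2*J)*(1/(2*J)) = 1)
F + G(-9) = -25481 + 1 = -25480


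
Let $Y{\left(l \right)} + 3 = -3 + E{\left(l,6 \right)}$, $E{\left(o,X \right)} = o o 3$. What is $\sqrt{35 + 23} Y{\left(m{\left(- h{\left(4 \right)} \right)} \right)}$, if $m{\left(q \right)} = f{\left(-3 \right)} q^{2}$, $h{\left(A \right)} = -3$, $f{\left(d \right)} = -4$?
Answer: $3882 \sqrt{58} \approx 29564.0$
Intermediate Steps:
$E{\left(o,X \right)} = 3 o^{2}$ ($E{\left(o,X \right)} = o^{2} \cdot 3 = 3 o^{2}$)
$m{\left(q \right)} = - 4 q^{2}$
$Y{\left(l \right)} = -6 + 3 l^{2}$ ($Y{\left(l \right)} = -3 + \left(-3 + 3 l^{2}\right) = -6 + 3 l^{2}$)
$\sqrt{35 + 23} Y{\left(m{\left(- h{\left(4 \right)} \right)} \right)} = \sqrt{35 + 23} \left(-6 + 3 \left(- 4 \left(\left(-1\right) \left(-3\right)\right)^{2}\right)^{2}\right) = \sqrt{58} \left(-6 + 3 \left(- 4 \cdot 3^{2}\right)^{2}\right) = \sqrt{58} \left(-6 + 3 \left(\left(-4\right) 9\right)^{2}\right) = \sqrt{58} \left(-6 + 3 \left(-36\right)^{2}\right) = \sqrt{58} \left(-6 + 3 \cdot 1296\right) = \sqrt{58} \left(-6 + 3888\right) = \sqrt{58} \cdot 3882 = 3882 \sqrt{58}$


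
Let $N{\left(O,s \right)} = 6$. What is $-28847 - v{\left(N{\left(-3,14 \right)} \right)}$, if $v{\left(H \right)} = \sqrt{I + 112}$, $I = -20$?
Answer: $-28847 - 2 \sqrt{23} \approx -28857.0$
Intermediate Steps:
$v{\left(H \right)} = 2 \sqrt{23}$ ($v{\left(H \right)} = \sqrt{-20 + 112} = \sqrt{92} = 2 \sqrt{23}$)
$-28847 - v{\left(N{\left(-3,14 \right)} \right)} = -28847 - 2 \sqrt{23}$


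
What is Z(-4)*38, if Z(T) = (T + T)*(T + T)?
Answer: 2432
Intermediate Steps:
Z(T) = 4*T² (Z(T) = (2*T)*(2*T) = 4*T²)
Z(-4)*38 = (4*(-4)²)*38 = (4*16)*38 = 64*38 = 2432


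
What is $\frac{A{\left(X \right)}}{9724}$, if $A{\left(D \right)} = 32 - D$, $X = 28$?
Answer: $\frac{1}{2431} \approx 0.00041135$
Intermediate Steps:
$\frac{A{\left(X \right)}}{9724} = \frac{32 - 28}{9724} = \left(32 - 28\right) \frac{1}{9724} = 4 \cdot \frac{1}{9724} = \frac{1}{2431}$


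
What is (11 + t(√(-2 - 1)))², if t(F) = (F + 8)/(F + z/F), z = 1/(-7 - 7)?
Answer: 227593/1849 - 115360*I*√3/1849 ≈ 123.09 - 108.06*I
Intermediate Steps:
z = -1/14 (z = 1/(-14) = -1/14 ≈ -0.071429)
t(F) = (8 + F)/(F - 1/(14*F)) (t(F) = (F + 8)/(F - 1/(14*F)) = (8 + F)/(F - 1/(14*F)))
(11 + t(√(-2 - 1)))² = (11 + 14*√(-2 - 1)*(8 + √(-2 - 1))/(-1 + 14*(√(-2 - 1))²))² = (11 + 14*√(-3)*(8 + √(-3))/(-1 + 14*(√(-3))²))² = (11 + 14*(I*√3)*(8 + I*√3)/(-1 + 14*(I*√3)²))² = (11 + 14*(I*√3)*(8 + I*√3)/(-1 + 14*(-3)))² = (11 + 14*(I*√3)*(8 + I*√3)/(-1 - 42))² = (11 + 14*(I*√3)*(8 + I*√3)/(-43))² = (11 + 14*(I*√3)*(-1/43)*(8 + I*√3))² = (11 - 14*I*√3*(8 + I*√3)/43)²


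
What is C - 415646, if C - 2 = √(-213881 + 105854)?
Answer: -415644 + 3*I*√12003 ≈ -4.1564e+5 + 328.67*I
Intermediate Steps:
C = 2 + 3*I*√12003 (C = 2 + √(-213881 + 105854) = 2 + √(-108027) = 2 + 3*I*√12003 ≈ 2.0 + 328.67*I)
C - 415646 = (2 + 3*I*√12003) - 415646 = -415644 + 3*I*√12003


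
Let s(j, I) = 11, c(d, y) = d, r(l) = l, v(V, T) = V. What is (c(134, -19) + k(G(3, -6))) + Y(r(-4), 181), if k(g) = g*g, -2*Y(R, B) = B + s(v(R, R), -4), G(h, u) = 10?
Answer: 138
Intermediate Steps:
Y(R, B) = -11/2 - B/2 (Y(R, B) = -(B + 11)/2 = -(11 + B)/2 = -11/2 - B/2)
k(g) = g²
(c(134, -19) + k(G(3, -6))) + Y(r(-4), 181) = (134 + 10²) + (-11/2 - ½*181) = (134 + 100) + (-11/2 - 181/2) = 234 - 96 = 138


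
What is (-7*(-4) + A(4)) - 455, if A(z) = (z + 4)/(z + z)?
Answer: -426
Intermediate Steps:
A(z) = (4 + z)/(2*z) (A(z) = (4 + z)/((2*z)) = (4 + z)*(1/(2*z)) = (4 + z)/(2*z))
(-7*(-4) + A(4)) - 455 = (-7*(-4) + (1/2)*(4 + 4)/4) - 455 = (28 + (1/2)*(1/4)*8) - 455 = (28 + 1) - 455 = 29 - 455 = -426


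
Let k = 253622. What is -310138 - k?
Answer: -563760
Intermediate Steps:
-310138 - k = -310138 - 1*253622 = -310138 - 253622 = -563760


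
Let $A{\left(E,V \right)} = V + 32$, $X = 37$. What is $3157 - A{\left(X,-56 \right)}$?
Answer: $3181$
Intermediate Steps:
$A{\left(E,V \right)} = 32 + V$
$3157 - A{\left(X,-56 \right)} = 3157 - \left(32 - 56\right) = 3157 - -24 = 3157 + 24 = 3181$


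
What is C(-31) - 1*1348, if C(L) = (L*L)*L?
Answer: -31139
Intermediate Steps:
C(L) = L**3 (C(L) = L**2*L = L**3)
C(-31) - 1*1348 = (-31)**3 - 1*1348 = -29791 - 1348 = -31139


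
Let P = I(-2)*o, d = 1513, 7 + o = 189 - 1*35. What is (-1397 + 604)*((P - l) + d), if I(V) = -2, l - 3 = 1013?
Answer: -160979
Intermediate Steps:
l = 1016 (l = 3 + 1013 = 1016)
o = 147 (o = -7 + (189 - 1*35) = -7 + (189 - 35) = -7 + 154 = 147)
P = -294 (P = -2*147 = -294)
(-1397 + 604)*((P - l) + d) = (-1397 + 604)*((-294 - 1*1016) + 1513) = -793*((-294 - 1016) + 1513) = -793*(-1310 + 1513) = -793*203 = -160979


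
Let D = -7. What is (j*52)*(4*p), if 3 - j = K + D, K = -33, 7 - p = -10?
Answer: 152048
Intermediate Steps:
p = 17 (p = 7 - 1*(-10) = 7 + 10 = 17)
j = 43 (j = 3 - (-33 - 7) = 3 - 1*(-40) = 3 + 40 = 43)
(j*52)*(4*p) = (43*52)*(4*17) = 2236*68 = 152048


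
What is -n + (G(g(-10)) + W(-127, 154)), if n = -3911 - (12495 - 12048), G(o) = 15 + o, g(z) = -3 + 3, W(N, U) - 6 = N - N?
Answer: 4379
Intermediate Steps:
W(N, U) = 6 (W(N, U) = 6 + (N - N) = 6 + 0 = 6)
g(z) = 0
n = -4358 (n = -3911 - 1*447 = -3911 - 447 = -4358)
-n + (G(g(-10)) + W(-127, 154)) = -1*(-4358) + ((15 + 0) + 6) = 4358 + (15 + 6) = 4358 + 21 = 4379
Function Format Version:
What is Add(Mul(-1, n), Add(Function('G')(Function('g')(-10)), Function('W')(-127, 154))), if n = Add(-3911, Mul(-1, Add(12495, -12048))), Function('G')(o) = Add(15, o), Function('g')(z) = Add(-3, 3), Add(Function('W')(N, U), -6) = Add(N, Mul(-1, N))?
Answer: 4379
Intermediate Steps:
Function('W')(N, U) = 6 (Function('W')(N, U) = Add(6, Add(N, Mul(-1, N))) = Add(6, 0) = 6)
Function('g')(z) = 0
n = -4358 (n = Add(-3911, Mul(-1, 447)) = Add(-3911, -447) = -4358)
Add(Mul(-1, n), Add(Function('G')(Function('g')(-10)), Function('W')(-127, 154))) = Add(Mul(-1, -4358), Add(Add(15, 0), 6)) = Add(4358, Add(15, 6)) = Add(4358, 21) = 4379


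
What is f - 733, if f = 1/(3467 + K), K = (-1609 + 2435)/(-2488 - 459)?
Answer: -1069805016/1459489 ≈ -733.00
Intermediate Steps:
K = -118/421 (K = 826/(-2947) = 826*(-1/2947) = -118/421 ≈ -0.28028)
f = 421/1459489 (f = 1/(3467 - 118/421) = 1/(1459489/421) = 421/1459489 ≈ 0.00028846)
f - 733 = 421/1459489 - 733 = -1069805016/1459489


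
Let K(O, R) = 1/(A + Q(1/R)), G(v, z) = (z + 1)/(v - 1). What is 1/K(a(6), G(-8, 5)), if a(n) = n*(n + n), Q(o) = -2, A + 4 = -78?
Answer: -84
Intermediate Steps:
G(v, z) = (1 + z)/(-1 + v)
A = -82 (A = -4 - 78 = -82)
a(n) = 2*n² (a(n) = n*(2*n) = 2*n²)
K(O, R) = -1/84 (K(O, R) = 1/(-82 - 2) = 1/(-84) = -1/84)
1/K(a(6), G(-8, 5)) = 1/(-1/84) = -84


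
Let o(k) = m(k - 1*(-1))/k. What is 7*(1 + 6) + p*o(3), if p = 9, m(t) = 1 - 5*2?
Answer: 22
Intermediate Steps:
m(t) = -9 (m(t) = 1 - 10 = -9)
o(k) = -9/k
7*(1 + 6) + p*o(3) = 7*(1 + 6) + 9*(-9/3) = 7*7 + 9*(-9*1/3) = 49 + 9*(-3) = 49 - 27 = 22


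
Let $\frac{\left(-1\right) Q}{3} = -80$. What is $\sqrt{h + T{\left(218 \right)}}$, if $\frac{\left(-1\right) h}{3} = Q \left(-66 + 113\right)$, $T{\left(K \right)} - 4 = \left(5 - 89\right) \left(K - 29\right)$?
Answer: $4 i \sqrt{3107} \approx 222.96 i$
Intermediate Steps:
$Q = 240$ ($Q = \left(-3\right) \left(-80\right) = 240$)
$T{\left(K \right)} = 2440 - 84 K$ ($T{\left(K \right)} = 4 + \left(5 - 89\right) \left(K - 29\right) = 4 - 84 \left(-29 + K\right) = 4 - \left(-2436 + 84 K\right) = 2440 - 84 K$)
$h = -33840$ ($h = - 3 \cdot 240 \left(-66 + 113\right) = - 3 \cdot 240 \cdot 47 = \left(-3\right) 11280 = -33840$)
$\sqrt{h + T{\left(218 \right)}} = \sqrt{-33840 + \left(2440 - 18312\right)} = \sqrt{-33840 - 15872} = \sqrt{-49712} = 4 i \sqrt{3107}$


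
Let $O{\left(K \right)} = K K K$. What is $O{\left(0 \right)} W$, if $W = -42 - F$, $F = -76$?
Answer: $0$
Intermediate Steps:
$W = 34$ ($W = -42 - -76 = -42 + 76 = 34$)
$O{\left(K \right)} = K^{3}$ ($O{\left(K \right)} = K^{2} K = K^{3}$)
$O{\left(0 \right)} W = 0^{3} \cdot 34 = 0 \cdot 34 = 0$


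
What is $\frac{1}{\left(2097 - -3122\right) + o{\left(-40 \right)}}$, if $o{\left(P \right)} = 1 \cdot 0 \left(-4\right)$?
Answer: $\frac{1}{5219} \approx 0.00019161$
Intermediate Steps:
$o{\left(P \right)} = 0$ ($o{\left(P \right)} = 0 \left(-4\right) = 0$)
$\frac{1}{\left(2097 - -3122\right) + o{\left(-40 \right)}} = \frac{1}{\left(2097 - -3122\right) + 0} = \frac{1}{\left(2097 + 3122\right) + 0} = \frac{1}{5219 + 0} = \frac{1}{5219}$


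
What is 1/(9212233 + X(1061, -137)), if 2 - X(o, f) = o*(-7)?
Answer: 1/9219662 ≈ 1.0846e-7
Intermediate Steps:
X(o, f) = 2 + 7*o (X(o, f) = 2 - o*(-7) = 2 - (-7)*o = 2 + 7*o)
1/(9212233 + X(1061, -137)) = 1/(9212233 + (2 + 7*1061)) = 1/(9212233 + (2 + 7427)) = 1/(9212233 + 7429) = 1/9219662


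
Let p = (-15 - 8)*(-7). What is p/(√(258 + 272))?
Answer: 161*√530/530 ≈ 6.9934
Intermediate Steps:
p = 161 (p = -23*(-7) = 161)
p/(√(258 + 272)) = 161/(√(258 + 272)) = 161/(√530) = 161*(√530/530) = 161*√530/530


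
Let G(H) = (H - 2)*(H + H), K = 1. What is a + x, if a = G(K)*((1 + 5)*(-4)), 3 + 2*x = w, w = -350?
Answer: -257/2 ≈ -128.50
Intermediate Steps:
x = -353/2 (x = -3/2 + (½)*(-350) = -3/2 - 175 = -353/2 ≈ -176.50)
G(H) = 2*H*(-2 + H) (G(H) = (-2 + H)*(2*H) = 2*H*(-2 + H))
a = 48 (a = (2*1*(-2 + 1))*((1 + 5)*(-4)) = (2*1*(-1))*(6*(-4)) = -2*(-24) = 48)
a + x = 48 - 353/2 = -257/2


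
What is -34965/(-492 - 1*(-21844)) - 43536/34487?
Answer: -2135418627/736366424 ≈ -2.8999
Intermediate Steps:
-34965/(-492 - 1*(-21844)) - 43536/34487 = -34965/(-492 + 21844) - 43536*1/34487 = -34965/21352 - 43536/34487 = -2135418627/736366424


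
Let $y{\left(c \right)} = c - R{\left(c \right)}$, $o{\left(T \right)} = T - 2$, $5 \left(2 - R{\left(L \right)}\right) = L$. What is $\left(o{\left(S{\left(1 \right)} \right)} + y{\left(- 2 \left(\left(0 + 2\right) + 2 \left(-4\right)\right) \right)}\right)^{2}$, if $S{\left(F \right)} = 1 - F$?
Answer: $\frac{2704}{25} \approx 108.16$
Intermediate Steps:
$R{\left(L \right)} = 2 - \frac{L}{5}$
$o{\left(T \right)} = -2 + T$
$y{\left(c \right)} = -2 + \frac{6 c}{5}$ ($y{\left(c \right)} = c - \left(2 - \frac{c}{5}\right) = c + \left(-2 + \frac{c}{5}\right) = -2 + \frac{6 c}{5}$)
$\left(o{\left(S{\left(1 \right)} \right)} + y{\left(- 2 \left(\left(0 + 2\right) + 2 \left(-4\right)\right) \right)}\right)^{2} = \left(\left(-2 + \left(1 - 1\right)\right) - \left(2 - \frac{6 \left(- 2 \left(\left(0 + 2\right) + 2 \left(-4\right)\right)\right)}{5}\right)\right)^{2} = \left(\left(-2 + \left(1 - 1\right)\right) - \left(2 - \frac{6 \left(- 2 \left(2 - 8\right)\right)}{5}\right)\right)^{2} = \left(\left(-2 + 0\right) - \left(2 - \frac{6 \left(\left(-2\right) \left(-6\right)\right)}{5}\right)\right)^{2} = \left(-2 + \left(-2 + \frac{6}{5} \cdot 12\right)\right)^{2} = \left(-2 + \left(-2 + \frac{72}{5}\right)\right)^{2} = \left(-2 + \frac{62}{5}\right)^{2} = \left(\frac{52}{5}\right)^{2} = \frac{2704}{25}$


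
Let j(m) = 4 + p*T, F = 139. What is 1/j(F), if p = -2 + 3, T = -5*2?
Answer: -⅙ ≈ -0.16667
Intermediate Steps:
T = -10
p = 1
j(m) = -6 (j(m) = 4 + 1*(-10) = 4 - 10 = -6)
1/j(F) = 1/(-6) = -⅙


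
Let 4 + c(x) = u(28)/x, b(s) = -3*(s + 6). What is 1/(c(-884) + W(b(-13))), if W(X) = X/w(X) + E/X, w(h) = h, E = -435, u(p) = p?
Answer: -1547/36735 ≈ -0.042112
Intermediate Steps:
b(s) = -18 - 3*s (b(s) = -3*(6 + s) = -18 - 3*s)
W(X) = 1 - 435/X (W(X) = X/X - 435/X = 1 - 435/X)
c(x) = -4 + 28/x
1/(c(-884) + W(b(-13))) = 1/((-4 + 28/(-884)) + (-435 + (-18 - 3*(-13)))/(-18 - 3*(-13))) = 1/((-4 + 28*(-1/884)) + (-435 + (-18 + 39))/(-18 + 39)) = 1/((-4 - 7/221) + (-435 + 21)/21) = 1/(-891/221 + (1/21)*(-414)) = 1/(-891/221 - 138/7) = 1/(-36735/1547) = -1547/36735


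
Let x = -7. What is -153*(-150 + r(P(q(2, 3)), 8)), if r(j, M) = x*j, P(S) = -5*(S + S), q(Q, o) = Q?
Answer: 1530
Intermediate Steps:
P(S) = -10*S
r(j, M) = -7*j
-153*(-150 + r(P(q(2, 3)), 8)) = -153*(-150 - (-70)*2) = -153*(-150 - 7*(-20)) = -153*(-150 + 140) = -153*(-10) = 1530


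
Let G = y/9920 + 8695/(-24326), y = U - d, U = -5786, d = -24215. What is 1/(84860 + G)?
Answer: 120656960/10239130650327 ≈ 1.1784e-5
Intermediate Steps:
y = 18429 (y = -5786 - 1*(-24215) = -5786 + 24215 = 18429)
G = 181024727/120656960 (G = 18429/9920 + 8695/(-24326) = 18429*(1/9920) + 8695*(-1/24326) = 18429/9920 - 8695/24326 = 181024727/120656960 ≈ 1.5003)
1/(84860 + G) = 1/(84860 + 181024727/120656960) = 1/(10239130650327/120656960) = 120656960/10239130650327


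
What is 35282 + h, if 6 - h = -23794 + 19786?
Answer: 39296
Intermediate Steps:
h = 4014 (h = 6 - (-23794 + 19786) = 6 - 1*(-4008) = 6 + 4008 = 4014)
35282 + h = 35282 + 4014 = 39296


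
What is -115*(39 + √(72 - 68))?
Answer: -4715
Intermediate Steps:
-115*(39 + √(72 - 68)) = -115*(39 + √4) = -115*(39 + 2) = -115*41 = -4715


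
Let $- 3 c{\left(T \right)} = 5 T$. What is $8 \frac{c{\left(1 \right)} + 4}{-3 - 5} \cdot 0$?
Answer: $0$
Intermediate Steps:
$c{\left(T \right)} = - \frac{5 T}{3}$
$8 \frac{c{\left(1 \right)} + 4}{-3 - 5} \cdot 0 = 8 \frac{\left(- \frac{5}{3}\right) 1 + 4}{-3 - 5} \cdot 0 = 8 \frac{- \frac{5}{3} + 4}{-8} \cdot 0 = 8 \cdot \frac{7}{3} \left(- \frac{1}{8}\right) 0 = 8 \left(- \frac{7}{24}\right) 0 = \left(- \frac{7}{3}\right) 0 = 0$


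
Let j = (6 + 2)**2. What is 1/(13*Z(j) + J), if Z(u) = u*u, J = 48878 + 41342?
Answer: 1/143468 ≈ 6.9702e-6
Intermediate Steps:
J = 90220
j = 64 (j = 8**2 = 64)
Z(u) = u**2
1/(13*Z(j) + J) = 1/(13*64**2 + 90220) = 1/(13*4096 + 90220) = 1/(53248 + 90220) = 1/143468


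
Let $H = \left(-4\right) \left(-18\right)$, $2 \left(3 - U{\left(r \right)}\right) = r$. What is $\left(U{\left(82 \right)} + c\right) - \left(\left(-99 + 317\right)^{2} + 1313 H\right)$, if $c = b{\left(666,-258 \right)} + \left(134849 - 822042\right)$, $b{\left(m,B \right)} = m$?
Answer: $-828625$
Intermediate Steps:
$U{\left(r \right)} = 3 - \frac{r}{2}$
$H = 72$
$c = -686527$ ($c = 666 + \left(134849 - 822042\right) = 666 - 687193 = -686527$)
$\left(U{\left(82 \right)} + c\right) - \left(\left(-99 + 317\right)^{2} + 1313 H\right) = \left(\left(3 - 41\right) - 686527\right) - \left(94536 + \left(-99 + 317\right)^{2}\right) = \left(\left(3 - 41\right) - 686527\right) - 142060 = \left(-38 - 686527\right) - 142060 = -686565 - 142060 = -828625$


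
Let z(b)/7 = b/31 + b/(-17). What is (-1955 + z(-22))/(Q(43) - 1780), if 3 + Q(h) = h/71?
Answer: 72997159/66691850 ≈ 1.0945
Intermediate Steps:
Q(h) = -3 + h/71
z(b) = -98*b/527 (z(b) = 7*(b/31 + b/(-17)) = 7*(b*(1/31) + b*(-1/17)) = 7*(b/31 - b/17) = 7*(-14*b/527) = -98*b/527)
(-1955 + z(-22))/(Q(43) - 1780) = (-1955 - 98/527*(-22))/((-3 + (1/71)*43) - 1780) = (-1955 + 2156/527)/((-3 + 43/71) - 1780) = -1028129/(527*(-170/71 - 1780)) = -1028129/(527*(-126550/71)) = -1028129/527*(-71/126550) = 72997159/66691850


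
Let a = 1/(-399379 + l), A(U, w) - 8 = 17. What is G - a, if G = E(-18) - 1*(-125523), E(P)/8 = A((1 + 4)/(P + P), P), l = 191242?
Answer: 26167608052/208137 ≈ 1.2572e+5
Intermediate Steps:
A(U, w) = 25 (A(U, w) = 8 + 17 = 25)
E(P) = 200 (E(P) = 8*25 = 200)
a = -1/208137 (a = 1/(-399379 + 191242) = 1/(-208137) = -1/208137 ≈ -4.8045e-6)
G = 125723 (G = 200 - 1*(-125523) = 200 + 125523 = 125723)
G - a = 125723 - 1*(-1/208137) = 125723 + 1/208137 = 26167608052/208137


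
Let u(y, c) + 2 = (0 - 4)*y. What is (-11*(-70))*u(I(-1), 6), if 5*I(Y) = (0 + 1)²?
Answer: -2156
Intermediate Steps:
I(Y) = ⅕ (I(Y) = (0 + 1)²/5 = (⅕)*1² = (⅕)*1 = ⅕)
u(y, c) = -2 - 4*y (u(y, c) = -2 + (0 - 4)*y = -2 - 4*y)
(-11*(-70))*u(I(-1), 6) = (-11*(-70))*(-2 - 4*⅕) = 770*(-2 - ⅘) = 770*(-14/5) = -2156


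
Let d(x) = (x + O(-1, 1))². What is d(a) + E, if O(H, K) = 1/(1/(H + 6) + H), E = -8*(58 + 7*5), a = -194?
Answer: 598057/16 ≈ 37379.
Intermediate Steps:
E = -744 (E = -8*(58 + 35) = -8*93 = -744)
O(H, K) = 1/(H + 1/(6 + H)) (O(H, K) = 1/(1/(6 + H) + H) = 1/(H + 1/(6 + H)))
d(x) = (-5/4 + x)² (d(x) = (x + (6 - 1)/(1 + (-1)² + 6*(-1)))² = (x + 5/(1 + 1 - 6))² = (x + 5/(-4))² = (x - ¼*5)² = (x - 5/4)² = (-5/4 + x)²)
d(a) + E = (-5 + 4*(-194))²/16 - 744 = (-5 - 776)²/16 - 744 = (1/16)*(-781)² - 744 = (1/16)*609961 - 744 = 609961/16 - 744 = 598057/16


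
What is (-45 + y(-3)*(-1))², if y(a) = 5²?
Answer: 4900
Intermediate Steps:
y(a) = 25
(-45 + y(-3)*(-1))² = (-45 + 25*(-1))² = (-45 - 25)² = (-70)² = 4900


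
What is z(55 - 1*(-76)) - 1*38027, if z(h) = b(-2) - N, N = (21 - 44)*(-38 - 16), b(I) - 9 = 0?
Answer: -39260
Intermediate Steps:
b(I) = 9 (b(I) = 9 + 0 = 9)
N = 1242 (N = -23*(-54) = 1242)
z(h) = -1233 (z(h) = 9 - 1*1242 = 9 - 1242 = -1233)
z(55 - 1*(-76)) - 1*38027 = -1233 - 1*38027 = -1233 - 38027 = -39260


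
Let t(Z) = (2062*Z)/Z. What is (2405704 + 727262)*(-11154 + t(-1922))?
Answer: -28484926872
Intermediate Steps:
t(Z) = 2062
(2405704 + 727262)*(-11154 + t(-1922)) = (2405704 + 727262)*(-11154 + 2062) = 3132966*(-9092) = -28484926872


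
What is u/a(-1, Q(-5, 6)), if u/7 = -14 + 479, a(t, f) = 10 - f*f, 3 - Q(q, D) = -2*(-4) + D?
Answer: -1085/37 ≈ -29.324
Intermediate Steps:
Q(q, D) = -5 - D (Q(q, D) = 3 - (-2*(-4) + D) = 3 - (8 + D) = 3 + (-8 - D) = -5 - D)
a(t, f) = 10 - f**2
u = 3255 (u = 7*(-14 + 479) = 7*465 = 3255)
u/a(-1, Q(-5, 6)) = 3255/(10 - (-5 - 1*6)**2) = 3255/(10 - (-5 - 6)**2) = 3255/(10 - 1*(-11)**2) = 3255/(10 - 1*121) = 3255/(10 - 121) = 3255/(-111) = 3255*(-1/111) = -1085/37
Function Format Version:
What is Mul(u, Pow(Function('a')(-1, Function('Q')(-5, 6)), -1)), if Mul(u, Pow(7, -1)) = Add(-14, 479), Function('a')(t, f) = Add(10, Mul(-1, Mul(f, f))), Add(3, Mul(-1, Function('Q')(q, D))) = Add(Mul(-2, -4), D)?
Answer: Rational(-1085, 37) ≈ -29.324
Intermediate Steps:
Function('Q')(q, D) = Add(-5, Mul(-1, D)) (Function('Q')(q, D) = Add(3, Mul(-1, Add(Mul(-2, -4), D))) = Add(3, Mul(-1, Add(8, D))) = Add(3, Add(-8, Mul(-1, D))) = Add(-5, Mul(-1, D)))
Function('a')(t, f) = Add(10, Mul(-1, Pow(f, 2)))
u = 3255 (u = Mul(7, Add(-14, 479)) = Mul(7, 465) = 3255)
Mul(u, Pow(Function('a')(-1, Function('Q')(-5, 6)), -1)) = Mul(3255, Pow(Add(10, Mul(-1, Pow(Add(-5, Mul(-1, 6)), 2))), -1)) = Mul(3255, Pow(Add(10, Mul(-1, Pow(Add(-5, -6), 2))), -1)) = Mul(3255, Pow(Add(10, Mul(-1, Pow(-11, 2))), -1)) = Mul(3255, Pow(Add(10, Mul(-1, 121)), -1)) = Mul(3255, Pow(Add(10, -121), -1)) = Mul(3255, Pow(-111, -1)) = Mul(3255, Rational(-1, 111)) = Rational(-1085, 37)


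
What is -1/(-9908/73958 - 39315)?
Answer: 36979/1453834339 ≈ 2.5435e-5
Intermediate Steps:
-1/(-9908/73958 - 39315) = -1/(-9908*1/73958 - 39315) = -1/(-4954/36979 - 39315) = -1/(-1453834339/36979) = -1*(-36979/1453834339) = 36979/1453834339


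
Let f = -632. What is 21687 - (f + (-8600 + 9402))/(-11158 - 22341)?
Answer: 726492983/33499 ≈ 21687.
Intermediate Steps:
21687 - (f + (-8600 + 9402))/(-11158 - 22341) = 21687 - (-632 + (-8600 + 9402))/(-11158 - 22341) = 21687 - (-632 + 802)/(-33499) = 21687 - 170*(-1)/33499 = 21687 - 1*(-170/33499) = 21687 + 170/33499 = 726492983/33499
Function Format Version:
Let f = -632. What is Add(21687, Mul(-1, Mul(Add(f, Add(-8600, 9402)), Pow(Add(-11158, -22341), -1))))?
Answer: Rational(726492983, 33499) ≈ 21687.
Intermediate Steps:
Add(21687, Mul(-1, Mul(Add(f, Add(-8600, 9402)), Pow(Add(-11158, -22341), -1)))) = Add(21687, Mul(-1, Mul(Add(-632, Add(-8600, 9402)), Pow(Add(-11158, -22341), -1)))) = Add(21687, Mul(-1, Mul(Add(-632, 802), Pow(-33499, -1)))) = Add(21687, Mul(-1, Mul(170, Rational(-1, 33499)))) = Add(21687, Mul(-1, Rational(-170, 33499))) = Add(21687, Rational(170, 33499)) = Rational(726492983, 33499)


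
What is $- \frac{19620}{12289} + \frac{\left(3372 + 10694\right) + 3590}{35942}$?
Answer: $- \frac{244103728}{220845619} \approx -1.1053$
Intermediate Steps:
$- \frac{19620}{12289} + \frac{\left(3372 + 10694\right) + 3590}{35942} = \left(-19620\right) \frac{1}{12289} + \left(14066 + 3590\right) \frac{1}{35942} = - \frac{19620}{12289} + 17656 \cdot \frac{1}{35942} = - \frac{19620}{12289} + \frac{8828}{17971} = - \frac{244103728}{220845619}$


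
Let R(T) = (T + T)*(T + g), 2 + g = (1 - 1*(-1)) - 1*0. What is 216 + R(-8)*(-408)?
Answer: -52008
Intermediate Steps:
g = 0 (g = -2 + ((1 - 1*(-1)) - 1*0) = -2 + ((1 + 1) + 0) = -2 + (2 + 0) = -2 + 2 = 0)
R(T) = 2*T² (R(T) = (T + T)*(T + 0) = (2*T)*T = 2*T²)
216 + R(-8)*(-408) = 216 + (2*(-8)²)*(-408) = 216 + (2*64)*(-408) = 216 + 128*(-408) = 216 - 52224 = -52008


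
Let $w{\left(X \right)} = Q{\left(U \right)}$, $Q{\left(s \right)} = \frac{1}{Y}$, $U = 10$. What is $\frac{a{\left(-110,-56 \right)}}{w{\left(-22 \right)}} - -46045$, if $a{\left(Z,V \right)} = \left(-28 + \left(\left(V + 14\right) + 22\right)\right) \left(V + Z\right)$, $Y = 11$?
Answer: $133693$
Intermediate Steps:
$Q{\left(s \right)} = \frac{1}{11}$
$w{\left(X \right)} = \frac{1}{11}$
$a{\left(Z,V \right)} = \left(8 + V\right) \left(V + Z\right)$ ($a{\left(Z,V \right)} = \left(-28 + \left(\left(14 + V\right) + 22\right)\right) \left(V + Z\right) = \left(-28 + \left(36 + V\right)\right) \left(V + Z\right) = \left(8 + V\right) \left(V + Z\right)$)
$\frac{a{\left(-110,-56 \right)}}{w{\left(-22 \right)}} - -46045 = \left(\left(-56\right)^{2} + 8 \left(-56\right) + 8 \left(-110\right) - -6160\right) \frac{1}{\frac{1}{11}} - -46045 = \left(3136 - 448 - 880 + 6160\right) 11 + 46045 = 7968 \cdot 11 + 46045 = 87648 + 46045 = 133693$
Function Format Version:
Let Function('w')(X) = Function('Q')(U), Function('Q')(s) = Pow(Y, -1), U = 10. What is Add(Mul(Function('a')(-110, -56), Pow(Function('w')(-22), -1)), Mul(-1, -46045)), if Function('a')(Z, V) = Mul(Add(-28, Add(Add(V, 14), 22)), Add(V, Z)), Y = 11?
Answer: 133693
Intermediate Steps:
Function('Q')(s) = Rational(1, 11) (Function('Q')(s) = Pow(11, -1) = Rational(1, 11))
Function('w')(X) = Rational(1, 11)
Function('a')(Z, V) = Mul(Add(8, V), Add(V, Z)) (Function('a')(Z, V) = Mul(Add(-28, Add(Add(14, V), 22)), Add(V, Z)) = Mul(Add(-28, Add(36, V)), Add(V, Z)) = Mul(Add(8, V), Add(V, Z)))
Add(Mul(Function('a')(-110, -56), Pow(Function('w')(-22), -1)), Mul(-1, -46045)) = Add(Mul(Add(Pow(-56, 2), Mul(8, -56), Mul(8, -110), Mul(-56, -110)), Pow(Rational(1, 11), -1)), Mul(-1, -46045)) = Add(Mul(Add(3136, -448, -880, 6160), 11), 46045) = Add(Mul(7968, 11), 46045) = Add(87648, 46045) = 133693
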